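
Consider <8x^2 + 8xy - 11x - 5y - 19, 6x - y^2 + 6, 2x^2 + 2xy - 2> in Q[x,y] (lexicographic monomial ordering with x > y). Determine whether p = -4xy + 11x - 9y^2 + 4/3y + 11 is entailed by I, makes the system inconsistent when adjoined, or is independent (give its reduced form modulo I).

First compute the reduced Gröbner basis of I by Buchberger's algorithm.
f_1 = 8x^2 + 8xy - 11x - 5y - 19, LT = x^2.
f_2 = 6x - y^2 + 6, LT = x.
f_3 = 2x^2 + 2xy - 2, LT = x^2.

S(f_1,f_2): lcm = x^2. S = 1/6xy^2 + xy - 19/8x - 5/8y - 19/8.
  reduce S modulo (f_1, f_2, f_3):
  remainder 1/36y^4 + 1/6y^3 - 9/16y^2 - 13/8y ≠ 0; add h_4 = 1/36y^4 + 1/6y^3 - 9/16y^2 - 13/8y to the basis.

S(f_1,f_3): lcm = x^2. S = -11/8x - 5/8y - 11/8.
  reduce S modulo (f_1, f_2, f_3, h_4):
  remainder -11/48y^2 - 5/8y ≠ 0; add h_5 = -11/48y^2 - 5/8y to the basis.

S(h_4,h_5): lcm = y^4. S = 36/11y^3 - 81/4y^2 - 117/2y.
  reduce S modulo (f_1, f_2, f_3, h_4, h_5):
  remainder 28044/1331y ≠ 0; add h_6 = 28044/1331y to the basis.

The other S-polynomials (S(f_2,f_3), S(f_1,h_4), S(f_2,h_4), S(f_3,h_4), S(f_1,h_5), S(f_2,h_5), S(f_3,h_5), S(f_1,h_6), S(f_2,h_6), S(f_3,h_6), S(h_4,h_6), S(h_5,h_6)) all reduce to 0 modulo the current basis, so we have a Gröbner basis.
Inter-reduce: drop elements whose leading term is divisible by another's, tail-reduce, and make monic.
Reduced Gröbner basis: {x + 1, y}.
Label its elements g_1 = x + 1, g_2 = y.

Reduce p = -4xy + 11x - 9y^2 + 4/3y + 11 modulo G:
  leading term xy: subtract (-4y)·g_1 from -4xy + 11x - 9y^2 + 4/3y + 11 → 11x - 9y^2 + 16/3y + 11
  leading term x: subtract (11)·g_1 from 11x - 9y^2 + 16/3y + 11 → -9y^2 + 16/3y
  leading term y^2: subtract (-9y)·g_2 from -9y^2 + 16/3y → 16/3y
  leading term y: subtract (16/3)·g_2 from 16/3y → 0
  normal form = 0.
Since the normal form is 0, p ∈ I.

Ideal membership is decidable via reduction modulo a Gröbner basis.

-4xy + 11x - 9y^2 + 4/3y + 11 lies in I (it reduces to 0).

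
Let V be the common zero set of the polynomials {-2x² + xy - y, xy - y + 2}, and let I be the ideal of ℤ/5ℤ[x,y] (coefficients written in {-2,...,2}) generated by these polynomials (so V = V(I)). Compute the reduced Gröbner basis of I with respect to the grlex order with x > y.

G = {y² - 2y + 2, x - y + 1}

f_1 = -2x² + xy - y, LT = x².
f_2 = xy - y + 2, LT = xy.

S(f_1,f_2): lcm = x²y. S = 2xy² + xy - 2y² - 2x.
  leading term xy²: subtract (2y)·f_2 from 2xy² + xy - 2y² - 2x → xy - 2x + y
  leading term xy: subtract (1)·f_2 from xy - 2x + y → -2x + 2y - 2
  leading term x: no divisor's leading term divides it; move -2x to the remainder.
  leading term y: no divisor's leading term divides it; move 2y to the remainder.
  leading term 1: no divisor's leading term divides it; move -2 to the remainder.
  remainder -2x + 2y - 2 ≠ 0; add g_3 = -2x + 2y - 2 to the basis.

S(f_2,g_3): lcm = xy. S = y² - 2y + 2.
  leading term y²: no divisor's leading term divides it; move y² to the remainder.
  leading term y: no divisor's leading term divides it; move -2y to the remainder.
  leading term 1: no divisor's leading term divides it; move 2 to the remainder.
  remainder y² - 2y + 2 ≠ 0; add g_4 = y² - 2y + 2 to the basis.

The other S-polynomials (S(f_1,g_3), S(f_1,g_4), S(f_2,g_4), S(g_3,g_4)) all reduce to 0 modulo the current basis, so we have a Gröbner basis.
Inter-reduce: drop elements whose leading term is divisible by another's, tail-reduce, and make monic.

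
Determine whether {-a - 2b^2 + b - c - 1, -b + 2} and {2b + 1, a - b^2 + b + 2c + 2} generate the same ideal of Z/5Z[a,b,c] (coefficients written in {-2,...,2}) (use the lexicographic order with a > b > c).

No, the ideals differ.

Equality of ideals is decidable: compute both reduced Gröbner bases (unique for the ordering) and check whether they agree.
Buchberger on the first generating set:
f_1 = -a - 2b^2 + b - c - 1, LT = a.
f_2 = -b + 2, LT = b.

The S-polynomials (S(f_1,f_2)) all reduce to 0 modulo the current basis, so we have a Gröbner basis.
Inter-reduce: drop elements whose leading term is divisible by another's, tail-reduce, and make monic.
Reduced Gröbner basis: {a + c + 2, b - 2}.

Buchberger on the second generating set:
h_1 = 2b + 1, LT = b.
h_2 = a - b^2 + b + 2c + 2, LT = a.

The S-polynomials (S(h_1,h_2)) all reduce to 0 modulo the current basis, so we have a Gröbner basis.
Inter-reduce: drop elements whose leading term is divisible by another's, tail-reduce, and make monic.
Reduced Gröbner basis: {a + 2c, b - 2}.

These differ, so the ideals are not equal.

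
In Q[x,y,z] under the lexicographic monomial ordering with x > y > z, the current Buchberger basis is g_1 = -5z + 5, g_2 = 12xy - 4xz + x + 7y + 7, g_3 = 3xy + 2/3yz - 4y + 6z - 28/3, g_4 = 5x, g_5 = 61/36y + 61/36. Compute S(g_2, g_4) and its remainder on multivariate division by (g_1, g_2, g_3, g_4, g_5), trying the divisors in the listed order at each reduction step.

S(g_2, g_4) = -1/3xz + 1/12x + 7/12y + 7/12; remainder on division = 0.

lcm(LM(g_2), LM(g_4)) = xy.
S = (lcm/LT(g_2))·g_2 − (lcm/LT(g_4))·g_4 = -1/3xz + 1/12x + 7/12y + 7/12.
Reduce S modulo (g_1, g_2, g_3, g_4, g_5) in that order:
  leading term xz: subtract (1/15x)·g_1 from -1/3xz + 1/12x + 7/12y + 7/12 → -1/4x + 7/12y + 7/12
  leading term x: subtract (-1/20)·g_4 from -1/4x + 7/12y + 7/12 → 7/12y + 7/12
  leading term y: subtract (21/61)·g_5 from 7/12y + 7/12 → 0
The remainder is 0, so this S-polynomial contributes no new basis element.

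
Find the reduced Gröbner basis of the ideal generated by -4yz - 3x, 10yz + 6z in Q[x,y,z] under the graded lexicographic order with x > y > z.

The reduced Gröbner basis is the canonical form of the ideal for this ordering.

f_1 = -4yz - 3x, LT = yz.
f_2 = 10yz + 6z, LT = yz.

S(f_1,f_2): lcm = yz. S = 3/4x - 3/5z.
  leading term x: no divisor's leading term divides it; move 3/4x to the remainder.
  leading term z: no divisor's leading term divides it; move -3/5z to the remainder.
  remainder 3/4x - 3/5z ≠ 0; add g_3 = 3/4x - 3/5z to the basis.

The other S-polynomials (S(f_1,g_3), S(f_2,g_3)) all reduce to 0 modulo the current basis, so we have a Gröbner basis.
Inter-reduce: drop elements whose leading term is divisible by another's, tail-reduce, and make monic.

G = {yz + 3/5z, x - 4/5z}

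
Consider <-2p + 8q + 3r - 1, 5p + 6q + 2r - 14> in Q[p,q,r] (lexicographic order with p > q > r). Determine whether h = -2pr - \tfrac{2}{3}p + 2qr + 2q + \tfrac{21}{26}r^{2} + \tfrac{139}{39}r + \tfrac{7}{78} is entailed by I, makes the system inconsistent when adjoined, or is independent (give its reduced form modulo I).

First compute the reduced Gröbner basis of I by Buchberger's algorithm.
f_1 = -2p + 8q + 3r - 1, LT = p.
f_2 = 5p + 6q + 2r - 14, LT = p.

S(f_1,f_2): lcm = p. S = -\tfrac{26}{5}q - \tfrac{19}{10}r + \tfrac{33}{10}.
  leading term q: no divisor's leading term divides it; move -\tfrac{26}{5}q to the remainder.
  leading term r: no divisor's leading term divides it; move -\tfrac{19}{10}r to the remainder.
  leading term 1: no divisor's leading term divides it; move \tfrac{33}{10} to the remainder.
  remainder -\tfrac{26}{5}q - \tfrac{19}{10}r + \tfrac{33}{10} ≠ 0; add k_3 = -\tfrac{26}{5}q - \tfrac{19}{10}r + \tfrac{33}{10} to the basis.

The other S-polynomials (S(f_1,k_3), S(f_2,k_3)) all reduce to 0 modulo the current basis, so we have a Gröbner basis.
Inter-reduce: drop elements whose leading term is divisible by another's, tail-reduce, and make monic.
Reduced Gröbner basis: {p - \tfrac{1}{26}r - \tfrac{53}{26}, q + \tfrac{19}{52}r - \tfrac{33}{52}}.
Label its elements g_1 = p - \tfrac{1}{26}r - \tfrac{53}{26}, g_2 = q + \tfrac{19}{52}r - \tfrac{33}{52}.

Reduce h = -2pr - \tfrac{2}{3}p + 2qr + 2q + \tfrac{21}{26}r^{2} + \tfrac{139}{39}r + \tfrac{7}{78} modulo G:
  leading term pr: subtract (-2r)·g_1 from -2pr - \tfrac{2}{3}p + 2qr + 2q + \tfrac{21}{26}r^{2} + \tfrac{139}{39}r + \tfrac{7}{78} → -\tfrac{2}{3}p + 2qr + 2q + \tfrac{19}{26}r^{2} - \tfrac{20}{39}r + \tfrac{7}{78}
  leading term p: subtract (-\tfrac{2}{3})·g_1 from -\tfrac{2}{3}p + 2qr + 2q + \tfrac{19}{26}r^{2} - \tfrac{20}{39}r + \tfrac{7}{78} → 2qr + 2q + \tfrac{19}{26}r^{2} - \tfrac{7}{13}r - \tfrac{33}{26}
  leading term qr: subtract (2r)·g_2 from 2qr + 2q + \tfrac{19}{26}r^{2} - \tfrac{7}{13}r - \tfrac{33}{26} → 2q + \tfrac{19}{26}r - \tfrac{33}{26}
  leading term q: subtract (2)·g_2 from 2q + \tfrac{19}{26}r - \tfrac{33}{26} → 0
  normal form = 0.
Since the normal form is 0, h ∈ I.

-2pr - \tfrac{2}{3}p + 2qr + 2q + \tfrac{21}{26}r^{2} + \tfrac{139}{39}r + \tfrac{7}{78} lies in I (it reduces to 0).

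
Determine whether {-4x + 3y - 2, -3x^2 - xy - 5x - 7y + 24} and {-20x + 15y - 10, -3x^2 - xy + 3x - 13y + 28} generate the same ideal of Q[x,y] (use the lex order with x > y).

Two ideals are equal iff their reduced Gröbner bases coincide (the reduced basis is unique for a fixed ordering).
Buchberger on the first generating set:
f_1 = -4x + 3y - 2, LT = x.
f_2 = -3x^2 - xy - 5x - 7y + 24, LT = x^2.

S(f_1,f_2): lcm = x^2. S = -13/12xy - 7/6x - 7/3y + 8.
  reduce S modulo (f_1, f_2):
  remainder -13/16y^2 - 8/3y + 103/12 ≠ 0; add g_3 = -13/16y^2 - 8/3y + 103/12 to the basis.

The other S-polynomials (S(f_1,g_3), S(f_2,g_3)) all reduce to 0 modulo the current basis, so we have a Gröbner basis.
Inter-reduce: drop elements whose leading term is divisible by another's, tail-reduce, and make monic.
Reduced Gröbner basis: {x - 3/4y + 1/2, y^2 + 128/39y - 412/39}.

Buchberger on the second generating set:
h_1 = -20x + 15y - 10, LT = x.
h_2 = -3x^2 - xy + 3x - 13y + 28, LT = x^2.

S(h_1,h_2): lcm = x^2. S = -13/12xy + 3/2x - 13/3y + 28/3.
  reduce S modulo (h_1, h_2):
  remainder -13/16y^2 - 8/3y + 103/12 ≠ 0; add k_3 = -13/16y^2 - 8/3y + 103/12 to the basis.

The other S-polynomials (S(h_1,k_3), S(h_2,k_3)) all reduce to 0 modulo the current basis, so we have a Gröbner basis.
Inter-reduce: drop elements whose leading term is divisible by another's, tail-reduce, and make monic.
Reduced Gröbner basis: {x - 3/4y + 1/2, y^2 + 128/39y - 412/39}.

Same reduced basis, so the two generating sets span the same ideal.
The same test decides containment: I ⊆ J iff every generator of I reduces to 0 modulo a Gröbner basis of J.

Yes, the ideals are equal.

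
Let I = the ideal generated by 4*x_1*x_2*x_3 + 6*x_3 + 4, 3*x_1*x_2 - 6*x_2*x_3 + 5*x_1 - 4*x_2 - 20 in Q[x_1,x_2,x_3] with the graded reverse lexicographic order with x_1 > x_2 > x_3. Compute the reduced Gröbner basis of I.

G = {x_1**2*x_3 - 49/10*x_1*x_3 + 9/5*x_3**2 - 3/5*x_1 + 12/5*x_3 + 4/5, x_2*x_3**2 - 5/6*x_1*x_3 + 2/3*x_2*x_3 + 49/12*x_3 + 1/2, x_1*x_2 - 2*x_2*x_3 + 5/3*x_1 - 4/3*x_2 - 20/3}

f_1 = 4*x_1*x_2*x_3 + 6*x_3 + 4, LT = x_1*x_2*x_3.
f_2 = 3*x_1*x_2 - 6*x_2*x_3 + 5*x_1 - 4*x_2 - 20, LT = x_1*x_2.

S(f_1,f_2): lcm = x_1*x_2*x_3. S = 2*x_2*x_3**2 - 5/3*x_1*x_3 + 4/3*x_2*x_3 + 49/6*x_3 + 1.
  leading term x_2*x_3**2: no divisor's leading term divides it; move 2*x_2*x_3**2 to the remainder.
  leading term x_1*x_3: no divisor's leading term divides it; move -5/3*x_1*x_3 to the remainder.
  leading term x_2*x_3: no divisor's leading term divides it; move 4/3*x_2*x_3 to the remainder.
  leading term x_3: no divisor's leading term divides it; move 49/6*x_3 to the remainder.
  leading term 1: no divisor's leading term divides it; move 1 to the remainder.
  remainder 2*x_2*x_3**2 - 5/3*x_1*x_3 + 4/3*x_2*x_3 + 49/6*x_3 + 1 ≠ 0; add g_3 = 2*x_2*x_3**2 - 5/3*x_1*x_3 + 4/3*x_2*x_3 + 49/6*x_3 + 1 to the basis.

S(f_1,g_3): lcm = x_1*x_2*x_3**2. S = 5/6*x_1**2*x_3 - 2/3*x_1*x_2*x_3 - 49/12*x_1*x_3 + 3/2*x_3**2 - 1/2*x_1 + x_3.
  leading term x_1**2*x_3: no divisor's leading term divides it; move 5/6*x_1**2*x_3 to the remainder.
  leading term x_1*x_2*x_3: subtract (-1/6)·f_1 from -2/3*x_1*x_2*x_3 - 49/12*x_1*x_3 + 3/2*x_3**2 - 1/2*x_1 + x_3 → -49/12*x_1*x_3 + 3/2*x_3**2 - 1/2*x_1 + 2*x_3 + 2/3
  leading term x_1*x_3: no divisor's leading term divides it; move -49/12*x_1*x_3 to the remainder.
  leading term x_3**2: no divisor's leading term divides it; move 3/2*x_3**2 to the remainder.
  leading term x_1: no divisor's leading term divides it; move -1/2*x_1 to the remainder.
  leading term x_3: no divisor's leading term divides it; move 2*x_3 to the remainder.
  leading term 1: no divisor's leading term divides it; move 2/3 to the remainder.
  remainder 5/6*x_1**2*x_3 - 49/12*x_1*x_3 + 3/2*x_3**2 - 1/2*x_1 + 2*x_3 + 2/3 ≠ 0; add g_4 = 5/6*x_1**2*x_3 - 49/12*x_1*x_3 + 3/2*x_3**2 - 1/2*x_1 + 2*x_3 + 2/3 to the basis.

The other S-polynomials (S(f_2,g_3), S(f_1,g_4), S(f_2,g_4), S(g_3,g_4)) all reduce to 0 modulo the current basis, so we have a Gröbner basis.
Inter-reduce: drop elements whose leading term is divisible by another's, tail-reduce, and make monic.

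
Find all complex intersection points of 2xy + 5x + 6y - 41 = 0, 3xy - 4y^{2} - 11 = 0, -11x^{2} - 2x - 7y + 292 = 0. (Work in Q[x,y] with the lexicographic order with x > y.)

Compute a lex Gröbner basis by Buchberger's algorithm.
f_1 = 2xy + 5x + 6y - 41, LT = xy.
f_2 = 3xy - 4y^{2} - 11, LT = xy.
f_3 = -11x^{2} - 2x - 7y + 292, LT = x^{2}.

S(f_1,f_2): lcm = xy. S = \tfrac{5}{2}x + \tfrac{4}{3}y^{2} + 3y - \tfrac{101}{6}.
  reduce S modulo (f_1, f_2, f_3):
  remainder \tfrac{5}{2}x + \tfrac{4}{3}y^{2} + 3y - \tfrac{101}{6} ≠ 0; add h_4 = \tfrac{5}{2}x + \tfrac{4}{3}y^{2} + 3y - \tfrac{101}{6} to the basis.

S(f_1,f_3): lcm = x^{2}y. S = \tfrac{5}{2}x^{2} + \tfrac{31}{11}xy - \tfrac{41}{2}x - \tfrac{7}{11}y^{2} + \tfrac{292}{11}y.
  reduce S modulo (f_1, f_2, f_3, h_4):
  remainder \tfrac{2359}{165}y^{2} + \tfrac{501}{10}y - \tfrac{21251}{330} ≠ 0; add h_5 = \tfrac{2359}{165}y^{2} + \tfrac{501}{10}y - \tfrac{21251}{330} to the basis.

S(f_2,f_3): lcm = x^{2}y. S = -\tfrac{4}{3}xy^{2} - \tfrac{2}{11}xy - \tfrac{11}{3}x - \tfrac{7}{11}y^{2} + \tfrac{292}{11}y.
  reduce S modulo (f_1, f_2, f_3, h_4, h_5):
  remainder -\tfrac{4632283}{155694}y + \tfrac{4632283}{155694} ≠ 0; add h_6 = -\tfrac{4632283}{155694}y + \tfrac{4632283}{155694} to the basis.

The other S-polynomials (S(f_1,h_4), S(f_2,h_4), S(f_3,h_4), S(f_1,h_5), S(f_2,h_5), S(f_3,h_5), S(h_4,h_5), S(f_1,h_6), S(f_2,h_6), S(f_3,h_6), S(h_4,h_6), S(h_5,h_6)) all reduce to 0 modulo the current basis, so we have a Gröbner basis.
Inter-reduce: drop elements whose leading term is divisible by another's, tail-reduce, and make monic.
Reduced Gröbner basis: {x - 5, y - 1}.

From the last basis element, y - 1 = 0, so y takes values in {1}. Each choice, substituted upward through the basis, yields the corresponding point(s) of the solution set.
  y = 1: the earlier basis element becomes x - 5 = 0, giving x = 5 — point (5, 1).

{(5, 1)}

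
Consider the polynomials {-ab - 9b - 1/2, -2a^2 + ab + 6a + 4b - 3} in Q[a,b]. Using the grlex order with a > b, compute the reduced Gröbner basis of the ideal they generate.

f_1 = -ab - 9b - 1/2, LT = ab.
f_2 = -2a^2 + ab + 6a + 4b - 3, LT = a^2.

S(f_1,f_2): lcm = a^2b. S = 1/2ab^2 + 12ab + 2b^2 + 1/2a - 3/2b.
  leading term ab^2: subtract (-1/2b)·f_1 from 1/2ab^2 + 12ab + 2b^2 + 1/2a - 3/2b → 12ab - 5/2b^2 + 1/2a - 7/4b
  leading term ab: subtract (-12)·f_1 from 12ab - 5/2b^2 + 1/2a - 7/4b → -5/2b^2 + 1/2a - 439/4b - 6
  leading term b^2: no divisor's leading term divides it; move -5/2b^2 to the remainder.
  leading term a: no divisor's leading term divides it; move 1/2a to the remainder.
  leading term b: no divisor's leading term divides it; move -439/4b to the remainder.
  leading term 1: no divisor's leading term divides it; move -6 to the remainder.
  remainder -5/2b^2 + 1/2a - 439/4b - 6 ≠ 0; add g_3 = -5/2b^2 + 1/2a - 439/4b - 6 to the basis.

The other S-polynomials (S(f_1,g_3), S(f_2,g_3)) all reduce to 0 modulo the current basis, so we have a Gröbner basis.

G = {a^2 - 3a + 5/2b + 7/4, ab + 9b + 1/2, b^2 - 1/5a + 439/10b + 12/5}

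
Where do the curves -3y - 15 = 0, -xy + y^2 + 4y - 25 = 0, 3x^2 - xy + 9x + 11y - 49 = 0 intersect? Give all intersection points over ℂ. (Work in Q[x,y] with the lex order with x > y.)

{(4, -5)}

Compute a lex Gröbner basis by Buchberger's algorithm.
f_1 = -3y - 15, LT = y.
f_2 = -xy + y^2 + 4y - 25, LT = xy.
f_3 = 3x^2 - xy + 9x + 11y - 49, LT = x^2.

S(f_1,f_2): lcm = xy. S = 5x + y^2 + 4y - 25.
  reduce S modulo (f_1, f_2, f_3):
  remainder 5x - 20 ≠ 0; add h_4 = 5x - 20 to the basis.

The other S-polynomials (S(f_1,f_3), S(f_2,f_3), S(f_1,h_4), S(f_2,h_4), S(f_3,h_4)) all reduce to 0 modulo the current basis, so we have a Gröbner basis.
Inter-reduce: drop elements whose leading term is divisible by another's, tail-reduce, and make monic.
Reduced Gröbner basis: {x - 4, y + 5}.

From the last basis element, y + 5 = 0, so y takes values in {-5}. Each choice, substituted upward through the basis, yields the corresponding point(s) of the solution set.
  y = -5: the earlier basis element becomes x - 4 = 0, giving x = 4 — point (4, -5).
Zero-dimensionality of the ideal guarantees finitely many solutions over ℂ.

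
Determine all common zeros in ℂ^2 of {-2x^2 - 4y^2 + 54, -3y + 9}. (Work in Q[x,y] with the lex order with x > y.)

Compute a lex Gröbner basis by Buchberger's algorithm.
f_1 = -2x^2 - 4y^2 + 54, LT = x^2.
f_2 = -3y + 9, LT = y.

The S-polynomials (S(f_1,f_2)) all reduce to 0 modulo the current basis, so we have a Gröbner basis.
Inter-reduce: drop elements whose leading term is divisible by another's, tail-reduce, and make monic.
Reduced Gröbner basis: {x^2 - 9, y - 3}.

Since the basis is lex-ordered, y - 3 is univariate in y. Its roots are {3}. Back-substituting each root into the other basis elements fixes the other coordinates.
  y = 3: the earlier basis element becomes x^2 - 9 = 0, giving x = -3, 3 — points (-3, 3), (3, 3).
Substituting each solution back into the original system confirms all equations vanish.

{(-3, 3), (3, 3)}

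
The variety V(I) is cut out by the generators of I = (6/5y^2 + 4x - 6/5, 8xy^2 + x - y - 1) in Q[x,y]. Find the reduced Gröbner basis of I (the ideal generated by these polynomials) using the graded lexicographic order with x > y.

f_1 = 6/5y^2 + 4x - 6/5, LT = y^2.
f_2 = 8xy^2 + x - y - 1, LT = xy^2.

S(f_1,f_2): lcm = xy^2. S = 10/3x^2 - 9/8x + 1/8y + 1/8.
  leading term x^2: no divisor's leading term divides it; move 10/3x^2 to the remainder.
  leading term x: no divisor's leading term divides it; move -9/8x to the remainder.
  leading term y: no divisor's leading term divides it; move 1/8y to the remainder.
  leading term 1: no divisor's leading term divides it; move 1/8 to the remainder.
  remainder 10/3x^2 - 9/8x + 1/8y + 1/8 ≠ 0; add g_3 = 10/3x^2 - 9/8x + 1/8y + 1/8 to the basis.

The other S-polynomials (S(f_1,g_3), S(f_2,g_3)) all reduce to 0 modulo the current basis, so we have a Gröbner basis.
Inter-reduce: drop elements whose leading term is divisible by another's, tail-reduce, and make monic.

G = {x^2 - 27/80x + 3/80y + 3/80, y^2 + 10/3x - 1}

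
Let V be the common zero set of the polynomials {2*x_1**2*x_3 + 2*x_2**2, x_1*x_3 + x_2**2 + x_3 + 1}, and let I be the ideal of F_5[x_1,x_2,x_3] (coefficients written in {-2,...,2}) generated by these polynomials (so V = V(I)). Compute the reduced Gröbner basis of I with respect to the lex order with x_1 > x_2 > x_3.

f_1 = 2*x_1**2*x_3 + 2*x_2**2, LT = x_1**2*x_3.
f_2 = x_1*x_3 + x_2**2 + x_3 + 1, LT = x_1*x_3.

S(f_1,f_2): lcm = x_1**2*x_3. S = -x_1*x_2**2 - x_1*x_3 - x_1 + x_2**2.
  reduce S modulo (f_1, f_2):
  remainder -x_1*x_2**2 - x_1 + 2*x_2**2 + x_3 + 1 ≠ 0; add g_3 = -x_1*x_2**2 - x_1 + 2*x_2**2 + x_3 + 1 to the basis.

S(f_1,g_3): lcm = x_1**2*x_2**2*x_3. S = -x_1**2*x_3 + 2*x_1*x_2**2*x_3 + x_1*x_3**2 + x_1*x_3 + x_2**4.
  reduce S modulo (f_1, f_2, g_3):
  remainder -x_2**4 + 2*x_2**2*x_3 - 2*x_2**2 - x_3**2 - 2*x_3 - 1 ≠ 0; add g_4 = -x_2**4 + 2*x_2**2*x_3 - 2*x_2**2 - x_3**2 - 2*x_3 - 1 to the basis.

The other S-polynomials (S(f_2,g_3), S(f_1,g_4), S(f_2,g_4), S(g_3,g_4)) all reduce to 0 modulo the current basis, so we have a Gröbner basis.
Inter-reduce: drop elements whose leading term is divisible by another's, tail-reduce, and make monic.

G = {x_1*x_2**2 + x_1 - 2*x_2**2 - x_3 - 1, x_1*x_3 + x_2**2 + x_3 + 1, x_2**4 - 2*x_2**2*x_3 + 2*x_2**2 + x_3**2 + 2*x_3 + 1}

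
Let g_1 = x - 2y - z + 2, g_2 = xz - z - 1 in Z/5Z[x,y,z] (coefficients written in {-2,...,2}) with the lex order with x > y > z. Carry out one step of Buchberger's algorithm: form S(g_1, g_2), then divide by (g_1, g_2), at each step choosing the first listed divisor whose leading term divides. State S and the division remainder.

S(g_1, g_2) = -2yz - z^2 - 2z + 1; remainder on division = -2yz - z^2 - 2z + 1.

lcm(LM(g_1), LM(g_2)) = xz.
S = (lcm/LT(g_1))·g_1 − (lcm/LT(g_2))·g_2 = -2yz - z^2 - 2z + 1.
Reduce S modulo (g_1, g_2) in that order:
  leading term yz: no divisor's leading term divides it; move -2yz to the remainder.
  leading term z^2: no divisor's leading term divides it; move -z^2 to the remainder.
  leading term z: no divisor's leading term divides it; move -2z to the remainder.
  leading term 1: no divisor's leading term divides it; move 1 to the remainder.
The remainder -2yz - z^2 - 2z + 1 is nonzero, so it would be added as the next basis element.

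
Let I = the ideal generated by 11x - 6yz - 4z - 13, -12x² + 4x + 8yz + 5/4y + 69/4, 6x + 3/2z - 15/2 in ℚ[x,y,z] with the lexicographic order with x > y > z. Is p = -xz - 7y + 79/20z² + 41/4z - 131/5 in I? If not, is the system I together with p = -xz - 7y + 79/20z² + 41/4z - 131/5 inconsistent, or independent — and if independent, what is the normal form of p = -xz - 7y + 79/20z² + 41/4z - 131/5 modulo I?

First compute the reduced Gröbner basis of I by Buchberger's algorithm.
f_1 = 11x - 6yz - 4z - 13, LT = x.
f_2 = -12x² + 4x + 8yz + 5/4y + 69/4, LT = x².
f_3 = 6x + 3/2z - 15/2, LT = x.

S(f_1,f_2): lcm = x². S = -6/11xyz - 4/11xz - 28/33x + ⅔yz + 5/48y + 23/16.
  reduce S modulo (f_1, f_2, f_3):
  remainder -36/121y²z² - 48/121yz² - 160/363yz + 5/48y - 16/121z² - 268/363z + 2525/5808 ≠ 0; add h_4 = -36/121y²z² - 48/121yz² - 160/363yz + 5/48y - 16/121z² - 268/363z + 2525/5808 to the basis.

S(f_1,f_3): lcm = x. S = -6/11yz - 27/44z + 3/44.
  reduce S modulo (f_1, f_2, f_3, h_4):
  remainder -6/11yz - 27/44z + 3/44 ≠ 0; add h_5 = -6/11yz - 27/44z + 3/44 to the basis.

S(f_2,f_3): lcm = x². S = -¼xz + 11/12x - ⅔yz - 5/48y - 23/16.
  reduce S modulo (f_1, f_2, f_3, h_4, h_5):
  remainder -5/48y + 1/16z² + 5/24z - ⅜ ≠ 0; add h_6 = -5/48y + 1/16z² + 5/24z - ⅜ to the basis.

S(h_4,h_6): lcm = y²z². S = ⅗yz⁴ + 2yz³ - 34/15yz² + 40/27yz - 605/1728y + 4/9z² + 67/27z - 2525/1728.
  reduce S modulo (f_1, f_2, f_3, h_4, h_5, h_6):
  remainder -27/40z⁴ - 87/40z³ + 971/320z² - 27/160z - 1/64 ≠ 0; add h_7 = -27/40z⁴ - 87/40z³ + 971/320z² - 27/160z - 1/64 to the basis.

S(h_5,h_6): lcm = yz. S = ⅗z³ + 2z² - 99/40z - ⅛.
  reduce S modulo (f_1, f_2, f_3, h_4, h_5, h_6, h_7):
  remainder ⅗z³ + 2z² - 99/40z - ⅛ ≠ 0; add h_8 = ⅗z³ + 2z² - 99/40z - ⅛ to the basis.

The other S-polynomials (S(f_1,h_4), S(f_2,h_4), S(f_3,h_4), S(f_1,h_5), S(f_2,h_5), S(f_3,h_5), S(h_4,h_5), S(f_1,h_6), S(f_2,h_6), S(f_3,h_6), S(f_1,h_7), S(f_2,h_7), S(f_3,h_7), S(h_4,h_7), S(h_5,h_7), S(h_6,h_7), S(f_1,h_8), S(f_2,h_8), S(f_3,h_8), S(h_4,h_8), S(h_5,h_8), S(h_6,h_8), S(h_7,h_8)) all reduce to 0 modulo the current basis, so we have a Gröbner basis.
Inter-reduce: drop elements whose leading term is divisible by another's, tail-reduce, and make monic.
Reduced Gröbner basis: {x + ¼z - 5/4, y - ⅗z² - 2z + 18/5, z³ + 10/3z² - 33/8z - 5/24}.
Label its elements g_1 = x + ¼z - 5/4, g_2 = y - ⅗z² - 2z + 18/5, g_3 = z³ + 10/3z² - 33/8z - 5/24.

Reduce p = -xz - 7y + 79/20z² + 41/4z - 131/5 modulo G:
  leading term xz: subtract (-z)·g_1 from -xz - 7y + 79/20z² + 41/4z - 131/5 → -7y + 21/5z² + 9z - 131/5
  leading term y: subtract (-7)·g_2 from -7y + 21/5z² + 9z - 131/5 → -5z - 1
  leading term z: no divisor's leading term divides it; move -5z to the remainder.
  leading term 1: no divisor's leading term divides it; move -1 to the remainder.
  normal form = -5z - 1.
The normal form is nonzero, so p ∉ I. Since p minus its normal form lies in I, I + (p) = I + (r) where r = -5z - 1; decide whether this ideal is the whole ring.
Run Buchberger on G together with r (pairs among the g_i already reduce to 0 since G is a Gröbner basis):
g_1 = x + ¼z - 5/4, LT = x.
g_2 = y - ⅗z² - 2z + 18/5, LT = y.
g_3 = z³ + 10/3z² - 33/8z - 5/24, LT = z³.
r = -5z - 1, LT = z.

S(g_3,r): lcm = z³. S = 47/15z² - 33/8z - 5/24.
  reduce S modulo (g_1, g_2, g_3, r):
  remainder 371/500 ≠ 0; add m_5 = 371/500 to the basis.

The other S-polynomials (S(g_1,g_2), S(g_1,g_3), S(g_1,r), S(g_2,g_3), S(g_2,r), S(g_1,m_5), S(g_2,m_5), S(g_3,m_5), S(r,m_5)) all reduce to 0 modulo the current basis, so we have a Gröbner basis.
Inter-reduce: drop elements whose leading term is divisible by another's, tail-reduce, and make monic.
Reduced Gröbner basis: {1}.
The reduced Gröbner basis of I + (p) is {1}: the ideal is the whole ring, so the enlarged system has no common solution — adjoining p is inconsistent.

Ideal membership is decidable via reduction modulo a Gröbner basis.

Adjoining -xz - 7y + 79/20z² + 41/4z - 131/5 makes the ideal the whole ring: the system is inconsistent.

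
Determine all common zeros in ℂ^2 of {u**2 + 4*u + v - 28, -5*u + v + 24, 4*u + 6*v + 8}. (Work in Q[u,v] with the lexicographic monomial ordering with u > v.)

Compute a lex Gröbner basis by Buchberger's algorithm.
f_1 = u**2 + 4*u + v - 28, LT = u**2.
f_2 = -5*u + v + 24, LT = u.
f_3 = 4*u + 6*v + 8, LT = u.

S(f_1,f_2): lcm = u**2. S = 1/5*u*v + 44/5*u + v - 28.
  leading term u*v: subtract (-1/25*v)·f_2 from 1/5*u*v + 44/5*u + v - 28 → 44/5*u + 1/25*v**2 + 49/25*v - 28
  leading term u: subtract (-44/25)·f_2 from 44/5*u + 1/25*v**2 + 49/25*v - 28 → 1/25*v**2 + 93/25*v + 356/25
  leading term v**2: no divisor's leading term divides it; move 1/25*v**2 to the remainder.
  leading term v: no divisor's leading term divides it; move 93/25*v to the remainder.
  leading term 1: no divisor's leading term divides it; move 356/25 to the remainder.
  remainder 1/25*v**2 + 93/25*v + 356/25 ≠ 0; add h_4 = 1/25*v**2 + 93/25*v + 356/25 to the basis.

S(f_1,f_3): lcm = u**2. S = -3/2*u*v + 2*u + v - 28.
  leading term u*v: subtract (3/10*v)·f_2 from -3/2*u*v + 2*u + v - 28 → 2*u - 3/10*v**2 - 31/5*v - 28
  leading term u: subtract (-2/5)·f_2 from 2*u - 3/10*v**2 - 31/5*v - 28 → -3/10*v**2 - 29/5*v - 92/5
  leading term v**2: subtract (-15/2)·h_4 from -3/10*v**2 - 29/5*v - 92/5 → 221/10*v + 442/5
  leading term v: no divisor's leading term divides it; move 221/10*v to the remainder.
  leading term 1: no divisor's leading term divides it; move 442/5 to the remainder.
  remainder 221/10*v + 442/5 ≠ 0; add h_5 = 221/10*v + 442/5 to the basis.

The other S-polynomials (S(f_2,f_3), S(f_1,h_4), S(f_2,h_4), S(f_3,h_4), S(f_1,h_5), S(f_2,h_5), S(f_3,h_5), S(h_4,h_5)) all reduce to 0 modulo the current basis, so we have a Gröbner basis.
Inter-reduce: drop elements whose leading term is divisible by another's, tail-reduce, and make monic.
Reduced Gröbner basis: {u - 4, v + 4}.

A lex Gröbner basis eliminates variables successively. Here v + 4 depends only on v, with roots {-4}; lifting each root through the earlier basis elements recovers the full solutions.
  v = -4: the earlier basis element becomes u - 4 = 0, giving u = 4 — point (4, -4).
Check: every point annihilates each of the original generators.

{(4, -4)}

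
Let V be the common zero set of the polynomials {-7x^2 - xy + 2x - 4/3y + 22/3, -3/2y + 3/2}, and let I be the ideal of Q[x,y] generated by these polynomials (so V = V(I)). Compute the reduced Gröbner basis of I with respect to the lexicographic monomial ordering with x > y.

G = {x^2 - 1/7x - 6/7, y - 1}

f_1 = -7x^2 - xy + 2x - 4/3y + 22/3, LT = x^2.
f_2 = -3/2y + 3/2, LT = y.

S(f_1,f_2): leading monomials are coprime, so the S-polynomial reduces to 0 (Buchberger's first criterion).
Every S-polynomial of the final basis reduces to 0, so we have a Gröbner basis.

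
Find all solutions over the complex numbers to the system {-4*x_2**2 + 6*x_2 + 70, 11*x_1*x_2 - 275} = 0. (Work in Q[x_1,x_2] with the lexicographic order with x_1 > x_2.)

{(-50/7, -7/2), (5, 5)}

Compute a lex Gröbner basis by Buchberger's algorithm.
f_1 = -4*x_2**2 + 6*x_2 + 70, LT = x_2**2.
f_2 = 11*x_1*x_2 - 275, LT = x_1*x_2.

S(f_1,f_2): lcm = x_1*x_2**2. S = -3/2*x_1*x_2 - 35/2*x_1 + 25*x_2.
  leading term x_1*x_2: subtract (-3/22)·f_2 from -3/2*x_1*x_2 - 35/2*x_1 + 25*x_2 → -35/2*x_1 + 25*x_2 - 75/2
  leading term x_1: no divisor's leading term divides it; move -35/2*x_1 to the remainder.
  leading term x_2: no divisor's leading term divides it; move 25*x_2 to the remainder.
  leading term 1: no divisor's leading term divides it; move -75/2 to the remainder.
  remainder -35/2*x_1 + 25*x_2 - 75/2 ≠ 0; add h_3 = -35/2*x_1 + 25*x_2 - 75/2 to the basis.

The other S-polynomials (S(f_1,h_3), S(f_2,h_3)) all reduce to 0 modulo the current basis, so we have a Gröbner basis.
Inter-reduce: drop elements whose leading term is divisible by another's, tail-reduce, and make monic.
Reduced Gröbner basis: {x_1 - 10/7*x_2 + 15/7, x_2**2 - 3/2*x_2 - 35/2}.

Since the basis is lex-ordered, x_2**2 - 3/2*x_2 - 35/2 is univariate in x_2. Its roots are {-7/2, 5}. Back-substituting each root into the other basis elements fixes the other coordinates.
  x_2 = -7/2: the earlier basis element becomes x_1 + 50/7 = 0, giving x_1 = -50/7 — point (-50/7, -7/2).
  x_2 = 5: the earlier basis element becomes x_1 - 5 = 0, giving x_1 = 5 — point (5, 5).
Each listed point satisfies every original equation (direct substitution).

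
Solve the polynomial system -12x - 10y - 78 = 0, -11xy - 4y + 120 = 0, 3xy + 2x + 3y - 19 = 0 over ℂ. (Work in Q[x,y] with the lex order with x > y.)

Compute a lex Gröbner basis by Buchberger's algorithm.
f_1 = -12x - 10y - 78, LT = x.
f_2 = -11xy - 4y + 120, LT = xy.
f_3 = 3xy + 2x + 3y - 19, LT = xy.

S(f_1,f_2): lcm = xy. S = 5/6y^2 + 135/22y + 120/11.
  reduce S modulo (f_1, f_2, f_3):
  remainder 5/6y^2 + 135/22y + 120/11 ≠ 0; add h_4 = 5/6y^2 + 135/22y + 120/11 to the basis.

S(f_1,f_3): lcm = xy. S = -2/3x + 5/6y^2 + 11/2y + 19/3.
  reduce S modulo (f_1, f_2, f_3, h_4):
  remainder -8/99y - 8/33 ≠ 0; add h_5 = -8/99y - 8/33 to the basis.

The other S-polynomials (S(f_2,f_3), S(f_1,h_4), S(f_2,h_4), S(f_3,h_4), S(f_1,h_5), S(f_2,h_5), S(f_3,h_5), S(h_4,h_5)) all reduce to 0 modulo the current basis, so we have a Gröbner basis.
Inter-reduce: drop elements whose leading term is divisible by another's, tail-reduce, and make monic.
Reduced Gröbner basis: {x + 4, y + 3}.

Since the basis is lex-ordered, y + 3 is univariate in y. Its roots are {-3}. Back-substituting each root into the other basis elements fixes the other coordinates.
  y = -3: the earlier basis element becomes x + 4 = 0, giving x = -4 — point (-4, -3).

{(-4, -3)}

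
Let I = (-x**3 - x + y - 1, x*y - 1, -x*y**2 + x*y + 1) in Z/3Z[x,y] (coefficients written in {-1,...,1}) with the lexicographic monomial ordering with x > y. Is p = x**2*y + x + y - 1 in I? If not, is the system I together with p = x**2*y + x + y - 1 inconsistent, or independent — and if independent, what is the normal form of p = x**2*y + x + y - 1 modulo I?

Adjoining x**2*y + x + y - 1 makes the ideal the whole ring: the system is inconsistent.

First compute the reduced Gröbner basis of I by Buchberger's algorithm.
f_1 = -x**3 - x + y - 1, LT = x**3.
f_2 = x*y - 1, LT = x*y.
f_3 = -x*y**2 + x*y + 1, LT = x*y**2.

S(f_1,f_2): lcm = x**3*y. S = x**2 + x*y - y**2 + y.
  reduce S modulo (f_1, f_2, f_3):
  remainder x**2 - y**2 + y + 1 ≠ 0; add h_4 = x**2 - y**2 + y + 1 to the basis.

S(f_1,f_3): lcm = x**3*y**2. S = x**3*y + x**2 + x*y**2 - y**3 + y**2.
  reduce S modulo (f_1, f_2, f_3, h_4):
  remainder -y**3 - y + 1 ≠ 0; add h_5 = -y**3 - y + 1 to the basis.

S(f_2,f_3): lcm = x*y**2. S = x*y - y + 1.
  reduce S modulo (f_1, f_2, f_3, h_4, h_5):
  remainder -y - 1 ≠ 0; add h_6 = -y - 1 to the basis.

S(f_2,h_4): lcm = x**2*y. S = -x + y**3 - y**2 - y.
  reduce S modulo (f_1, f_2, f_3, h_4, h_5, h_6):
  remainder -x - 1 ≠ 0; add h_7 = -x - 1 to the basis.

The other S-polynomials (S(f_1,h_4), S(f_3,h_4), S(f_1,h_5), S(f_2,h_5), S(f_3,h_5), S(h_4,h_5), S(f_1,h_6), S(f_2,h_6), S(f_3,h_6), S(h_4,h_6), S(h_5,h_6), S(f_1,h_7), S(f_2,h_7), S(f_3,h_7), S(h_4,h_7), S(h_5,h_7), S(h_6,h_7)) all reduce to 0 modulo the current basis, so we have a Gröbner basis.
Inter-reduce: drop elements whose leading term is divisible by another's, tail-reduce, and make monic.
Reduced Gröbner basis: {x + 1, y + 1}.
Label its elements g_1 = x + 1, g_2 = y + 1.

Reduce p = x**2*y + x + y - 1 modulo G:
  leading term x**2*y: subtract (x*y)·g_1 from x**2*y + x + y - 1 → -x*y + x + y - 1
  leading term x*y: subtract (-y)·g_1 from -x*y + x + y - 1 → x - y - 1
  leading term x: subtract (1)·g_1 from x - y - 1 → -y + 1
  leading term y: subtract (-1)·g_2 from -y + 1 → -1
  leading term 1: no divisor's leading term divides it; move -1 to the remainder.
  normal form = -1.
The normal form is nonzero, so p ∉ I. Since p minus its normal form lies in I, I + (p) = I + (r) where r = -1; decide whether this ideal is the whole ring.
Here r = -1 is a nonzero constant, hence a unit: 1 ∈ I + (p), the Gröbner basis of I + (p) is {1}, and the enlarged system has no common solution — adjoining p is inconsistent.

The remainder on division by a Gröbner basis is unique — it is the normal form.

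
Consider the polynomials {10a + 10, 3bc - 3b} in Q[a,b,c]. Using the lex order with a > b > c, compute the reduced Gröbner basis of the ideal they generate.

Buchberger's algorithm terminates because the ascending chain of leading-term ideals stabilizes.

f_1 = 10a + 10, LT = a.
f_2 = 3bc - 3b, LT = bc.

The S-polynomials (S(f_1,f_2)) all reduce to 0 modulo the current basis, so we have a Gröbner basis.

G = {a + 1, bc - b}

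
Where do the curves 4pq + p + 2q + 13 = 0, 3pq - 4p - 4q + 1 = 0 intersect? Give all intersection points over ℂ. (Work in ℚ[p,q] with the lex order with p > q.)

Compute a lex Gröbner basis by Buchberger's algorithm.
f_1 = 4pq + p + 2q + 13, LT = pq.
f_2 = 3pq - 4p - 4q + 1, LT = pq.

S(f_1,f_2): lcm = pq. S = 19/12p + 11/6q + 35/12.
  leading term p: no divisor's leading term divides it; move 19/12p to the remainder.
  leading term q: no divisor's leading term divides it; move 11/6q to the remainder.
  leading term 1: no divisor's leading term divides it; move 35/12 to the remainder.
  remainder 19/12p + 11/6q + 35/12 ≠ 0; add h_3 = 19/12p + 11/6q + 35/12 to the basis.

S(f_1,h_3): lcm = pq. S = ¼p - 22/19q² - 51/38q + 13/4.
  leading term p: subtract (3/19)·h_3 from ¼p - 22/19q² - 51/38q + 13/4 → -22/19q² - 31/19q + 53/19
  leading term q²: no divisor's leading term divides it; move -22/19q² to the remainder.
  leading term q: no divisor's leading term divides it; move -31/19q to the remainder.
  leading term 1: no divisor's leading term divides it; move 53/19 to the remainder.
  remainder -22/19q² - 31/19q + 53/19 ≠ 0; add h_4 = -22/19q² - 31/19q + 53/19 to the basis.

The other S-polynomials (S(f_2,h_3), S(f_1,h_4), S(f_2,h_4), S(h_3,h_4)) all reduce to 0 modulo the current basis, so we have a Gröbner basis.
Inter-reduce: drop elements whose leading term is divisible by another's, tail-reduce, and make monic.
Reduced Gröbner basis: {p + 22/19q + 35/19, q² + 31/22q - 53/22}.

Since the basis is lex-ordered, q² + 31/22q - 53/22 is univariate in q. Its roots are {-53/22, 1}. Back-substituting each root into the other basis elements fixes the other coordinates.
  q = -53/22: the earlier basis element becomes p - 18/19 = 0, giving p = 18/19 — point (18/19, -53/22).
  q = 1: the earlier basis element becomes p + 3 = 0, giving p = -3 — point (-3, 1).

{(18/19, -53/22), (-3, 1)}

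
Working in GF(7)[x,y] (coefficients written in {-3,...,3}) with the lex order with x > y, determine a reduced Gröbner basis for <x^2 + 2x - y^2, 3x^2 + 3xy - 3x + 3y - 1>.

f_1 = x^2 + 2x - y^2, LT = x^2.
f_2 = 3x^2 + 3xy - 3x + 3y - 1, LT = x^2.

S(f_1,f_2): lcm = x^2. S = -xy + 3x - y^2 - y - 2.
  leading term xy: no divisor's leading term divides it; move -xy to the remainder.
  leading term x: no divisor's leading term divides it; move 3x to the remainder.
  leading term y^2: no divisor's leading term divides it; move -y^2 to the remainder.
  leading term y: no divisor's leading term divides it; move -y to the remainder.
  leading term 1: no divisor's leading term divides it; move -2 to the remainder.
  remainder -xy + 3x - y^2 - y - 2 ≠ 0; add g_3 = -xy + 3x - y^2 - y - 2 to the basis.

S(f_1,g_3): lcm = x^2y. S = 3x^2 - xy^2 + xy - 2x - y^3.
  leading term x^2: subtract (3)·f_1 from 3x^2 - xy^2 + xy - 2x - y^3 → -xy^2 + xy - x - y^3 + 3y^2
  leading term xy^2: subtract (y)·g_3 from -xy^2 + xy - x - y^3 + 3y^2 → -2xy - x - 3y^2 + 2y
  leading term xy: subtract (2)·g_3 from -2xy - x - 3y^2 + 2y → -y^2 - 3y - 3
  leading term y^2: no divisor's leading term divides it; move -y^2 to the remainder.
  leading term y: no divisor's leading term divides it; move -3y to the remainder.
  leading term 1: no divisor's leading term divides it; move -3 to the remainder.
  remainder -y^2 - 3y - 3 ≠ 0; add g_4 = -y^2 - 3y - 3 to the basis.

S(f_2,g_3): lcm = x^2y. S = 3x^2 - 2xy - 2x + y^2 + 2y.
  leading term x^2: subtract (3)·f_1 from 3x^2 - 2xy - 2x + y^2 + 2y → -2xy - x - 3y^2 + 2y
  leading term xy: subtract (2)·g_3 from -2xy - x - 3y^2 + 2y → -y^2 - 3y - 3
  leading term y^2: subtract (1)·g_4 from -y^2 - 3y - 3 → 0
  remainder 0.

S(f_1,g_4): leading monomials are coprime, so the S-polynomial reduces to 0 (Buchberger's first criterion).
S(f_2,g_4): leading monomials are coprime, so the S-polynomial reduces to 0 (Buchberger's first criterion).
S(g_3,g_4): lcm = xy^2. S = xy - 3x + y^3 + y^2 + 2y.
  leading term xy: subtract (-1)·g_3 from xy - 3x + y^3 + y^2 + 2y → y^3 + y - 2
  leading term y^3: subtract (-y)·g_4 from y^3 + y - 2 → -3y^2 - 2y - 2
  leading term y^2: subtract (3)·g_4 from -3y^2 - 2y - 2 → 0
  remainder 0.

Every S-polynomial of the final basis reduces to 0, so we have a Gröbner basis.
Inter-reduce: drop elements whose leading term is divisible by another's, tail-reduce, and make monic.

G = {x^2 + 2x + 3y + 3, xy - 3x - 2y - 1, y^2 + 3y + 3}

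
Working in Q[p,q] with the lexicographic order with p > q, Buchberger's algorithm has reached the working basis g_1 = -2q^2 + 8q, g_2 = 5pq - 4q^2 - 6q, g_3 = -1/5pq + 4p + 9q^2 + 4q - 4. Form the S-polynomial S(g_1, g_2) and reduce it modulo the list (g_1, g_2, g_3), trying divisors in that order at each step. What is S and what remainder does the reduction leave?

lcm(LM(g_1), LM(g_2)) = pq^2.
S = (lcm/LT(g_1))·g_1 − (lcm/LT(g_2))·g_2 = -4pq + 4/5q^3 + 6/5q^2.
Reduce S modulo (g_1, g_2, g_3) in that order:
  leading term pq: subtract (-4/5)·g_2 from -4pq + 4/5q^3 + 6/5q^2 → 4/5q^3 - 2q^2 - 24/5q
  leading term q^3: subtract (-2/5q)·g_1 from 4/5q^3 - 2q^2 - 24/5q → 6/5q^2 - 24/5q
  leading term q^2: subtract (-3/5)·g_1 from 6/5q^2 - 24/5q → 0
The remainder is 0, so this S-polynomial contributes no new basis element.
This is the inner loop of Buchberger's algorithm — each nonzero remainder becomes a new basis element.

S(g_1, g_2) = -4pq + 4/5q^3 + 6/5q^2; remainder on division = 0.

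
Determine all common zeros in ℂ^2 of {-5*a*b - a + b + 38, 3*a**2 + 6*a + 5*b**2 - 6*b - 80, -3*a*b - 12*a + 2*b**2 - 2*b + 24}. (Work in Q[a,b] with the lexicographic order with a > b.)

{(2, 4)}

Compute a lex Gröbner basis by Buchberger's algorithm.
f_1 = -5*a*b - a + b + 38, LT = a*b.
f_2 = 3*a**2 + 6*a + 5*b**2 - 6*b - 80, LT = a**2.
f_3 = -3*a*b - 12*a + 2*b**2 - 2*b + 24, LT = a*b.

S(f_1,f_2): lcm = a**2*b. S = 1/5*a**2 - 11/5*a*b - 38/5*a - 5/3*b**3 + 2*b**2 + 80/3*b.
  leading term a**2: subtract (1/15)·f_2 from 1/5*a**2 - 11/5*a*b - 38/5*a - 5/3*b**3 + 2*b**2 + 80/3*b → -11/5*a*b - 8*a - 5/3*b**3 + 5/3*b**2 + 406/15*b + 16/3
  leading term a*b: subtract (11/25)·f_1 from -11/5*a*b - 8*a - 5/3*b**3 + 5/3*b**2 + 406/15*b + 16/3 → -189/25*a - 5/3*b**3 + 5/3*b**2 + 1997/75*b - 854/75
  leading term a: no divisor's leading term divides it; move -189/25*a to the remainder.
  leading term b**3: no divisor's leading term divides it; move -5/3*b**3 to the remainder.
  leading term b**2: no divisor's leading term divides it; move 5/3*b**2 to the remainder.
  leading term b: no divisor's leading term divides it; move 1997/75*b to the remainder.
  leading term 1: no divisor's leading term divides it; move -854/75 to the remainder.
  remainder -189/25*a - 5/3*b**3 + 5/3*b**2 + 1997/75*b - 854/75 ≠ 0; add h_4 = -189/25*a - 5/3*b**3 + 5/3*b**2 + 1997/75*b - 854/75 to the basis.

S(f_1,f_3): lcm = a*b. S = -19/5*a + 2/3*b**2 - 13/15*b + 2/5.
  leading term a: subtract (95/189)·h_4 from -19/5*a + 2/3*b**2 - 13/15*b + 2/5 → 475/567*b**3 - 97/567*b**2 - 8080/567*b + 496/81
  leading term b**3: no divisor's leading term divides it; move 475/567*b**3 to the remainder.
  leading term b**2: no divisor's leading term divides it; move -97/567*b**2 to the remainder.
  leading term b: no divisor's leading term divides it; move -8080/567*b to the remainder.
  leading term 1: no divisor's leading term divides it; move 496/81 to the remainder.
  remainder 475/567*b**3 - 97/567*b**2 - 8080/567*b + 496/81 ≠ 0; add h_5 = 475/567*b**3 - 97/567*b**2 - 8080/567*b + 496/81 to the basis.

S(f_2,f_3): lcm = a**2*b. S = -4*a**2 + 2/3*a*b**2 + 4/3*a*b + 8*a + 5/3*b**3 - 2*b**2 - 80/3*b.
  leading term a**2: subtract (-4/3)·f_2 from -4*a**2 + 2/3*a*b**2 + 4/3*a*b + 8*a + 5/3*b**3 - 2*b**2 - 80/3*b → 2/3*a*b**2 + 4/3*a*b + 16*a + 5/3*b**3 + 14/3*b**2 - 104/3*b - 320/3
  leading term a*b**2: subtract (-2/15*b)·f_1 from 2/3*a*b**2 + 4/3*a*b + 16*a + 5/3*b**3 + 14/3*b**2 - 104/3*b - 320/3 → 6/5*a*b + 16*a + 5/3*b**3 + 24/5*b**2 - 148/5*b - 320/3
  leading term a*b: subtract (-6/25)·f_1 from 6/5*a*b + 16*a + 5/3*b**3 + 24/5*b**2 - 148/5*b - 320/3 → 394/25*a + 5/3*b**3 + 24/5*b**2 - 734/25*b - 7316/75
  leading term a: subtract (-394/189)·h_4 from 394/25*a + 5/3*b**3 + 24/5*b**2 - 734/25*b - 7316/75 → -1025/567*b**3 + 23458/2835*b**2 + 74128/2835*b - 9824/81
  leading term b**3: subtract (-41/19)·h_5 from -1025/567*b**3 + 23458/2835*b**2 + 74128/2835*b - 9824/81 → 751/95*b**2 - 1312/285*b - 6160/57
  leading term b**2: no divisor's leading term divides it; move 751/95*b**2 to the remainder.
  leading term b: no divisor's leading term divides it; move -1312/285*b to the remainder.
  leading term 1: no divisor's leading term divides it; move -6160/57 to the remainder.
  remainder 751/95*b**2 - 1312/285*b - 6160/57 ≠ 0; add h_6 = 751/95*b**2 - 1312/285*b - 6160/57 to the basis.

S(f_1,h_4): lcm = a*b. S = 1/5*a - 125/567*b**4 + 125/567*b**3 + 1997/567*b**2 - 691/405*b - 38/5.
  leading term a: subtract (-5/189)·h_4 from 1/5*a - 125/567*b**4 + 125/567*b**3 + 1997/567*b**2 - 691/405*b - 38/5 → -125/567*b**4 + 100/567*b**3 + 674/189*b**2 - 568/567*b - 640/81
  leading term b**4: subtract (-5/19*b)·h_5 from -125/567*b**4 + 100/567*b**3 + 674/189*b**2 - 568/567*b - 640/81 → 1415/10773*b**3 - 1982/10773*b**2 + 6568/10773*b - 640/81
  leading term b**3: subtract (283/1805)·h_5 from 1415/10773*b**3 - 1982/10773*b**2 + 6568/10773*b - 640/81 → -851/5415*b**2 + 3080/1083*b - 47984/5415
  leading term b**2: subtract (-851/42807)·h_6 from -851/5415*b**2 + 3080/1083*b - 47984/5415 → 1767352/642105*b - 7069408/642105
  leading term b: no divisor's leading term divides it; move 1767352/642105*b to the remainder.
  leading term 1: no divisor's leading term divides it; move -7069408/642105 to the remainder.
  remainder 1767352/642105*b - 7069408/642105 ≠ 0; add h_7 = 1767352/642105*b - 7069408/642105 to the basis.

The other S-polynomials (S(f_2,h_4), S(f_3,h_4), S(f_1,h_5), S(f_2,h_5), S(f_3,h_5), S(h_4,h_5), S(f_1,h_6), S(f_2,h_6), S(f_3,h_6), S(h_4,h_6), S(h_5,h_6), S(f_1,h_7), S(f_2,h_7), S(f_3,h_7), S(h_4,h_7), S(h_5,h_7), S(h_6,h_7)) all reduce to 0 modulo the current basis, so we have a Gröbner basis.
Inter-reduce: drop elements whose leading term is divisible by another's, tail-reduce, and make monic.
Reduced Gröbner basis: {a - 2, b - 4}.

Elimination: the polynomial b - 4 lies in the elimination ideal for b, so b ∈ {4}. For each such b, the remaining basis elements (now univariate) give the rest of the solution.
  b = 4: the earlier basis element becomes a - 2 = 0, giving a = 2 — point (2, 4).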